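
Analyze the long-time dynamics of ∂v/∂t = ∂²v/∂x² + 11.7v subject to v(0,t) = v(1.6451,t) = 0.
Long-time behavior: v grows unboundedly. Reaction dominates diffusion (r=11.7 > κπ²/L²≈3.65); solution grows exponentially.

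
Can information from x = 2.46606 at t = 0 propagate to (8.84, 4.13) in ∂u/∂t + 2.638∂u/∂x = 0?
No. Only data at x = -2.05494 affects (8.84, 4.13). Advection has one-way propagation along characteristics.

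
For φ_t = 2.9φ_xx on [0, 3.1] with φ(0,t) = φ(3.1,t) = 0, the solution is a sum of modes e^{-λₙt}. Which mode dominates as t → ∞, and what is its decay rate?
Eigenvalues: λₙ = 2.9n²π²/3.1².
First three modes:
  n=1: λ₁ = 2.9π²/3.1² ≈ 2.978
  n=2: λ₂ = 11.6π²/3.1² ≈ 11.913 (4× faster decay)
  n=3: λ₃ = 26.1π²/3.1² ≈ 26.805 (9× faster decay)
As t → ∞, higher modes decay exponentially faster. The n=1 mode dominates: φ ~ c₁ sin(πx/3.1) e^{-λ₁t}.
Decay rate: λ₁ = 2.9π²/3.1² ≈ 2.978.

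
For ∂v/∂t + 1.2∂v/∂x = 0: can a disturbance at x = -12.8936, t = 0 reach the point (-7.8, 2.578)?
No. Only data at x = -10.8936 affects (-7.8, 2.578). Advection has one-way propagation along characteristics.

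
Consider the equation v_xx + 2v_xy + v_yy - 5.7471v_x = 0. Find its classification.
Parabolic. (A = 1, B = 2, C = 1 gives B² - 4AC = 0.)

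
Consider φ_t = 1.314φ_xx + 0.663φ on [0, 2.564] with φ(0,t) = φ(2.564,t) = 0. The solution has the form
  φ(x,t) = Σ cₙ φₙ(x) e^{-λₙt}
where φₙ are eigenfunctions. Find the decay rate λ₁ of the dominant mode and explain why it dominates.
Eigenvalues: λₙ = 1.314n²π²/2.564² - 0.663.
First three modes:
  n=1: λ₁ = 1.314π²/2.564² - 0.663 ≈ 1.31
  n=2: λ₂ = 5.256π²/2.564² - 0.663 ≈ 7.228
  n=3: λ₃ = 11.826π²/2.564² - 0.663 ≈ 17.091
Since 1.314π²/2.564² ≈ 1.973 > 0.663, all λₙ > 0.
The n=1 mode decays slowest → dominates as t → ∞.
Asymptotic: φ ~ c₁ sin(πx/2.564) e^{-λ₁t} with decay rate λ₁ ≈ 1.31.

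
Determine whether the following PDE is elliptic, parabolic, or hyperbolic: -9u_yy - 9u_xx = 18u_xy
Rewriting in standard form: -9u_xx - 18u_xy - 9u_yy = 0. Coefficients: A = -9, B = -18, C = -9. B² - 4AC = 0, which is zero, so the equation is parabolic.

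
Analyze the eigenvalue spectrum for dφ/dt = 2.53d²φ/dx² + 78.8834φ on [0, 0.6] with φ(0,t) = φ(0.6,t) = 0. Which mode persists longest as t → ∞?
Eigenvalues: λₙ = 2.53n²π²/0.6² - 78.8834.
First three modes:
  n=1: λ₁ = 2.53π²/0.6² - 78.8834 ≈ -9.522
  n=2: λ₂ = 10.12π²/0.6² - 78.8834 ≈ 198.562
  n=3: λ₃ = 22.77π²/0.6² - 78.8834 ≈ 545.369
Since 2.53π²/0.6² ≈ 69.361 < 78.8834, λ₁ < 0.
The n=1 mode grows fastest (−λₙ is largest for n=1) → dominates.
Asymptotic: φ ~ c₁ sin(πx/0.6) e^{9.522t} (exponential growth at rate −λ₁ ≈ 9.522).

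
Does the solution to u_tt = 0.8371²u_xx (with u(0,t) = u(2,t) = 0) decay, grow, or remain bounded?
u oscillates (no decay). Energy is conserved; the solution oscillates indefinitely as standing waves.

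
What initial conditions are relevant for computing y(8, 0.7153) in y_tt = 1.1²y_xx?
Domain of dependence: [7.21317, 8.78683]. Signals travel at speed 1.1, so data within |x - 8| ≤ 1.1·0.7153 = 0.78683 can reach the point.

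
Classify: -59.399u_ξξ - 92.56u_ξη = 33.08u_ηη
Rewriting in standard form: -59.399u_ξξ - 92.56u_ξη - 33.08u_ηη = 0. Hyperbolic (discriminant = 707.67792).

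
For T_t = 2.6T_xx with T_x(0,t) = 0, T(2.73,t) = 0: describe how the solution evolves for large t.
T → 0. Heat escapes through the Dirichlet boundary.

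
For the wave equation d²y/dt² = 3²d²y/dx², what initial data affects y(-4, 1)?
Domain of dependence: [-7, -1]. Signals travel at speed 3, so data within |x - -4| ≤ 3·1 = 3 can reach the point.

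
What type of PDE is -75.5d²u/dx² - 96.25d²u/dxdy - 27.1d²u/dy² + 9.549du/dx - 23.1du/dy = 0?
With A = -75.5, B = -96.25, C = -27.1, the discriminant is 1079.8625. This is a hyperbolic PDE.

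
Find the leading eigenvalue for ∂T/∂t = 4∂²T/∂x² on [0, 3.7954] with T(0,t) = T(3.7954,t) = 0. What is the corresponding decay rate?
Eigenvalues: λₙ = 4n²π²/3.7954².
First three modes:
  n=1: λ₁ = 4π²/3.7954² ≈ 2.741
  n=2: λ₂ = 16π²/3.7954² ≈ 10.962 (4× faster decay)
  n=3: λ₃ = 36π²/3.7954² ≈ 24.665 (9× faster decay)
As t → ∞, higher modes decay exponentially faster. The n=1 mode dominates: T ~ c₁ sin(πx/3.7954) e^{-λ₁t}.
Decay rate: λ₁ = 4π²/3.7954² ≈ 2.741.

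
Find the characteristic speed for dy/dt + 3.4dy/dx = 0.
Speed = 3.4. Information travels along x - 3.4t = const (rightward).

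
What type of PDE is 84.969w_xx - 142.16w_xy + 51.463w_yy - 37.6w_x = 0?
With A = 84.969, B = -142.16, C = 51.463, the discriminant is 2718.427012. This is a hyperbolic PDE.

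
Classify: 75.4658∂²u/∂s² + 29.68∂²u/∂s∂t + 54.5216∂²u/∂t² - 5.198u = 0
Elliptic (discriminant = -15577.16224512).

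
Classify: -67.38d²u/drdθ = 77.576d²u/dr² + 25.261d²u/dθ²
Rewriting in standard form: -77.576d²u/dr² - 67.38d²u/drdθ - 25.261d²u/dθ² = 0. Elliptic (discriminant = -3298.524944).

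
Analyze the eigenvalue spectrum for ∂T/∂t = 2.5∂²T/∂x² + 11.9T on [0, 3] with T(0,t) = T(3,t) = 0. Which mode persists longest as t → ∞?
Eigenvalues: λₙ = 2.5n²π²/3² - 11.9.
First three modes:
  n=1: λ₁ = 2.5π²/3² - 11.9 ≈ -9.158
  n=2: λ₂ = 10π²/3² - 11.9 ≈ -0.934
  n=3: λ₃ = 22.5π²/3² - 11.9 ≈ 12.774
Since 2.5π²/3² ≈ 2.742 < 11.9, λ₁ < 0.
The n=1 mode grows fastest (−λₙ is largest for n=1) → dominates.
Asymptotic: T ~ c₁ sin(πx/3) e^{9.158t} (exponential growth at rate −λ₁ ≈ 9.158).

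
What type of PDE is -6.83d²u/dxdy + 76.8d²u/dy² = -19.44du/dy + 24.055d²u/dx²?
Rewriting in standard form: -24.055d²u/dx² - 6.83d²u/dxdy + 76.8d²u/dy² + 19.44du/dy = 0. With A = -24.055, B = -6.83, C = 76.8, the discriminant is 7436.3449. This is a hyperbolic PDE.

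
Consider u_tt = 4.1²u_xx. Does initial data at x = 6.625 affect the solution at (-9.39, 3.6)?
No. The domain of dependence is [-24.15, 5.37], and 6.625 is outside this interval.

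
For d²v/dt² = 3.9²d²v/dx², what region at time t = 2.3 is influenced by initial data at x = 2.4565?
Domain of influence: [-6.5135, 11.4265]. Data at x = 2.4565 spreads outward at speed 3.9.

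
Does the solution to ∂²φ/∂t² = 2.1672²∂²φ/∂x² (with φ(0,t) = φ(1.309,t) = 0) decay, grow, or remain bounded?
φ oscillates (no decay). Energy is conserved; the solution oscillates indefinitely as standing waves.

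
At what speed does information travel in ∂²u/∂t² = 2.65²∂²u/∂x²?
Speed = 2.65. Information travels along characteristics x = x₀ ± 2.65t.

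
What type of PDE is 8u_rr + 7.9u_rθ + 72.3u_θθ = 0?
With A = 8, B = 7.9, C = 72.3, the discriminant is -2251.19. This is an elliptic PDE.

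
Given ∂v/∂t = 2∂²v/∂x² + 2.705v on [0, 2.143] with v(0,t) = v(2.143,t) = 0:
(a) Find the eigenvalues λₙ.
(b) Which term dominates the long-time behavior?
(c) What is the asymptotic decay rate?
Eigenvalues: λₙ = 2n²π²/2.143² - 2.705.
First three modes:
  n=1: λ₁ = 2π²/2.143² - 2.705 ≈ 1.593
  n=2: λ₂ = 8π²/2.143² - 2.705 ≈ 14.488
  n=3: λ₃ = 18π²/2.143² - 2.705 ≈ 35.979
Since 2π²/2.143² ≈ 4.298 > 2.705, all λₙ > 0.
The n=1 mode decays slowest → dominates as t → ∞.
Asymptotic: v ~ c₁ sin(πx/2.143) e^{-λ₁t} with decay rate λ₁ ≈ 1.593.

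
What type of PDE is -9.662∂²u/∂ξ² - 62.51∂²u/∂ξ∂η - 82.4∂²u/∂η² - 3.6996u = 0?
With A = -9.662, B = -62.51, C = -82.4, the discriminant is 722.9049. This is a hyperbolic PDE.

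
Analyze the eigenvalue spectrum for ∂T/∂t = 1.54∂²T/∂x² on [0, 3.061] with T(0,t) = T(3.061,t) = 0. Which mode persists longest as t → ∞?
Eigenvalues: λₙ = 1.54n²π²/3.061².
First three modes:
  n=1: λ₁ = 1.54π²/3.061² ≈ 1.622
  n=2: λ₂ = 6.16π²/3.061² ≈ 6.489 (4× faster decay)
  n=3: λ₃ = 13.86π²/3.061² ≈ 14.599 (9× faster decay)
As t → ∞, higher modes decay exponentially faster. The n=1 mode dominates: T ~ c₁ sin(πx/3.061) e^{-λ₁t}.
Decay rate: λ₁ = 1.54π²/3.061² ≈ 1.622.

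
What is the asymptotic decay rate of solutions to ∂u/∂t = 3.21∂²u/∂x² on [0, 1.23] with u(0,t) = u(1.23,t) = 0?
Eigenvalues: λₙ = 3.21n²π²/1.23².
First three modes:
  n=1: λ₁ = 3.21π²/1.23² ≈ 20.941
  n=2: λ₂ = 12.84π²/1.23² ≈ 83.763 (4× faster decay)
  n=3: λ₃ = 28.89π²/1.23² ≈ 188.468 (9× faster decay)
As t → ∞, higher modes decay exponentially faster. The n=1 mode dominates: u ~ c₁ sin(πx/1.23) e^{-λ₁t}.
Decay rate: λ₁ = 3.21π²/1.23² ≈ 20.941.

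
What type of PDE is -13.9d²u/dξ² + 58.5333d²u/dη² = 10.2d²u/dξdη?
Rewriting in standard form: -13.9d²u/dξ² - 10.2d²u/dξdη + 58.5333d²u/dη² = 0. With A = -13.9, B = -10.2, C = 58.5333, the discriminant is 3358.49148. This is a hyperbolic PDE.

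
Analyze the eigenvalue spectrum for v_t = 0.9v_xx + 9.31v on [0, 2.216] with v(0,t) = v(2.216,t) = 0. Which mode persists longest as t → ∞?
Eigenvalues: λₙ = 0.9n²π²/2.216² - 9.31.
First three modes:
  n=1: λ₁ = 0.9π²/2.216² - 9.31 ≈ -7.501
  n=2: λ₂ = 3.6π²/2.216² - 9.31 ≈ -2.075
  n=3: λ₃ = 8.1π²/2.216² - 9.31 ≈ 6.97
Since 0.9π²/2.216² ≈ 1.809 < 9.31, λ₁ < 0.
The n=1 mode grows fastest (−λₙ is largest for n=1) → dominates.
Asymptotic: v ~ c₁ sin(πx/2.216) e^{7.501t} (exponential growth at rate −λ₁ ≈ 7.501).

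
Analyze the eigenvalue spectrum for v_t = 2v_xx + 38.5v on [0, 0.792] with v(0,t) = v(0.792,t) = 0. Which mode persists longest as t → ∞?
Eigenvalues: λₙ = 2n²π²/0.792² - 38.5.
First three modes:
  n=1: λ₁ = 2π²/0.792² - 38.5 ≈ -7.031
  n=2: λ₂ = 8π²/0.792² - 38.5 ≈ 87.375
  n=3: λ₃ = 18π²/0.792² - 38.5 ≈ 244.719
Since 2π²/0.792² ≈ 31.469 < 38.5, λ₁ < 0.
The n=1 mode grows fastest (−λₙ is largest for n=1) → dominates.
Asymptotic: v ~ c₁ sin(πx/0.792) e^{7.031t} (exponential growth at rate −λ₁ ≈ 7.031).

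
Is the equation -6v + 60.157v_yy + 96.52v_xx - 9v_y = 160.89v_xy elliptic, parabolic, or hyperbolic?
Rewriting in standard form: 96.52v_xx - 160.89v_xy + 60.157v_yy - 9v_y - 6v = 0. Computing B² - 4AC with A = 96.52, B = -160.89, C = 60.157: discriminant = 2660.17754 (positive). Answer: hyperbolic.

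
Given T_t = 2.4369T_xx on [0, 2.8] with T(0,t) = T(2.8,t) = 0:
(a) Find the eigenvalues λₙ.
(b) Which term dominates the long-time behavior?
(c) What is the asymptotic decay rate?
Eigenvalues: λₙ = 2.4369n²π²/2.8².
First three modes:
  n=1: λ₁ = 2.4369π²/2.8² ≈ 3.068
  n=2: λ₂ = 9.7476π²/2.8² ≈ 12.271 (4× faster decay)
  n=3: λ₃ = 21.9321π²/2.8² ≈ 27.61 (9× faster decay)
As t → ∞, higher modes decay exponentially faster. The n=1 mode dominates: T ~ c₁ sin(πx/2.8) e^{-λ₁t}.
Decay rate: λ₁ = 2.4369π²/2.8² ≈ 3.068.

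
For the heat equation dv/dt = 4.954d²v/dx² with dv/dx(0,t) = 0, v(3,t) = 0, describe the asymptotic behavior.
v → 0. Heat escapes through the Dirichlet boundary.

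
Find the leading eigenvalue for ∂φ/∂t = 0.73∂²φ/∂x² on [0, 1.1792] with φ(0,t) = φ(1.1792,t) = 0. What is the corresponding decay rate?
Eigenvalues: λₙ = 0.73n²π²/1.1792².
First three modes:
  n=1: λ₁ = 0.73π²/1.1792² ≈ 5.181
  n=2: λ₂ = 2.92π²/1.1792² ≈ 20.726 (4× faster decay)
  n=3: λ₃ = 6.57π²/1.1792² ≈ 46.633 (9× faster decay)
As t → ∞, higher modes decay exponentially faster. The n=1 mode dominates: φ ~ c₁ sin(πx/1.1792) e^{-λ₁t}.
Decay rate: λ₁ = 0.73π²/1.1792² ≈ 5.181.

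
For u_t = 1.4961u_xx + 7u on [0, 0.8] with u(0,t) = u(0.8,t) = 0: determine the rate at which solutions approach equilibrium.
Eigenvalues: λₙ = 1.4961n²π²/0.8² - 7.
First three modes:
  n=1: λ₁ = 1.4961π²/0.8² - 7 ≈ 16.072
  n=2: λ₂ = 5.9844π²/0.8² - 7 ≈ 85.287
  n=3: λ₃ = 13.4649π²/0.8² - 7 ≈ 200.646
Since 1.4961π²/0.8² ≈ 23.072 > 7, all λₙ > 0.
The n=1 mode decays slowest → dominates as t → ∞.
Asymptotic: u ~ c₁ sin(πx/0.8) e^{-λ₁t} with decay rate λ₁ ≈ 16.072.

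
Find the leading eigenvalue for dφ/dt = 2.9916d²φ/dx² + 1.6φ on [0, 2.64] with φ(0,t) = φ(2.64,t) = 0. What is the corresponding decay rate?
Eigenvalues: λₙ = 2.9916n²π²/2.64² - 1.6.
First three modes:
  n=1: λ₁ = 2.9916π²/2.64² - 1.6 ≈ 2.636
  n=2: λ₂ = 11.9664π²/2.64² - 1.6 ≈ 15.346
  n=3: λ₃ = 26.9244π²/2.64² - 1.6 ≈ 36.527
Since 2.9916π²/2.64² ≈ 4.236 > 1.6, all λₙ > 0.
The n=1 mode decays slowest → dominates as t → ∞.
Asymptotic: φ ~ c₁ sin(πx/2.64) e^{-λ₁t} with decay rate λ₁ ≈ 2.636.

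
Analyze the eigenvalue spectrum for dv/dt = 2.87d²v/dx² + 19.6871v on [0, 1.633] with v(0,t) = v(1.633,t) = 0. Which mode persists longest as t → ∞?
Eigenvalues: λₙ = 2.87n²π²/1.633² - 19.6871.
First three modes:
  n=1: λ₁ = 2.87π²/1.633² - 19.6871 ≈ -9.065
  n=2: λ₂ = 11.48π²/1.633² - 19.6871 ≈ 22.801
  n=3: λ₃ = 25.83π²/1.633² - 19.6871 ≈ 75.912
Since 2.87π²/1.633² ≈ 10.622 < 19.6871, λ₁ < 0.
The n=1 mode grows fastest (−λₙ is largest for n=1) → dominates.
Asymptotic: v ~ c₁ sin(πx/1.633) e^{9.065t} (exponential growth at rate −λ₁ ≈ 9.065).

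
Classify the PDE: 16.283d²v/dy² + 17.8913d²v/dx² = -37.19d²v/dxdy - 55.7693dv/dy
Rewriting in standard form: 17.8913d²v/dx² + 37.19d²v/dxdy + 16.283d²v/dy² + 55.7693dv/dy = 0. A = 17.8913, B = 37.19, C = 16.283. Discriminant B² - 4AC = 217.7999484. Since 217.7999484 > 0, hyperbolic.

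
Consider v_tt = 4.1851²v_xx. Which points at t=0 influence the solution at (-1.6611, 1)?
Domain of dependence: [-5.8462, 2.524]. Signals travel at speed 4.1851, so data within |x - -1.6611| ≤ 4.1851·1 = 4.1851 can reach the point.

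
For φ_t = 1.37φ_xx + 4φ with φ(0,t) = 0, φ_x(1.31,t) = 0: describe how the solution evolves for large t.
φ grows unboundedly. Reaction dominates diffusion (r=4 > κπ²/(4L²)≈1.97); solution grows exponentially.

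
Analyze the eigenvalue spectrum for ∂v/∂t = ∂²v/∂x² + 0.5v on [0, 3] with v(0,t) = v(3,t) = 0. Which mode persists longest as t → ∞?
Eigenvalues: λₙ = n²π²/3² - 0.5.
First three modes:
  n=1: λ₁ = π²/3² - 0.5 ≈ 0.597
  n=2: λ₂ = 4π²/3² - 0.5 ≈ 3.886
  n=3: λ₃ = 9π²/3² - 0.5 ≈ 9.37
Since π²/3² ≈ 1.097 > 0.5, all λₙ > 0.
The n=1 mode decays slowest → dominates as t → ∞.
Asymptotic: v ~ c₁ sin(πx/3) e^{-λ₁t} with decay rate λ₁ ≈ 0.597.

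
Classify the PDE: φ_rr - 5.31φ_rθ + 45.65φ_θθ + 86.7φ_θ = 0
A = 1, B = -5.31, C = 45.65. Discriminant B² - 4AC = -154.4039. Since -154.4039 < 0, elliptic.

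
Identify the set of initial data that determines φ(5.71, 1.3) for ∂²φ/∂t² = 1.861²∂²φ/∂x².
Domain of dependence: [3.2907, 8.1293]. Signals travel at speed 1.861, so data within |x - 5.71| ≤ 1.861·1.3 = 2.4193 can reach the point.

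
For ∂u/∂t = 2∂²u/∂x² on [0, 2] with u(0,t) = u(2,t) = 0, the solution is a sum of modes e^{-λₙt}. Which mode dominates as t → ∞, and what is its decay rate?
Eigenvalues: λₙ = 2n²π²/2².
First three modes:
  n=1: λ₁ = 2π²/2² ≈ 4.935
  n=2: λ₂ = 8π²/2² ≈ 19.739 (4× faster decay)
  n=3: λ₃ = 18π²/2² ≈ 44.413 (9× faster decay)
As t → ∞, higher modes decay exponentially faster. The n=1 mode dominates: u ~ c₁ sin(πx/2) e^{-λ₁t}.
Decay rate: λ₁ = 2π²/2² ≈ 4.935.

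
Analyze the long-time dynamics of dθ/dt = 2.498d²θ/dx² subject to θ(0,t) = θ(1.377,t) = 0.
Long-time behavior: θ → 0. Heat diffuses out through both boundaries.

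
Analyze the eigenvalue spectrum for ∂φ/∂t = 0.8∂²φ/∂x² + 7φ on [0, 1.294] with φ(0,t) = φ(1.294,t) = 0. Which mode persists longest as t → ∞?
Eigenvalues: λₙ = 0.8n²π²/1.294² - 7.
First three modes:
  n=1: λ₁ = 0.8π²/1.294² - 7 ≈ -2.285
  n=2: λ₂ = 3.2π²/1.294² - 7 ≈ 11.862
  n=3: λ₃ = 7.2π²/1.294² - 7 ≈ 35.439
Since 0.8π²/1.294² ≈ 4.715 < 7, λ₁ < 0.
The n=1 mode grows fastest (−λₙ is largest for n=1) → dominates.
Asymptotic: φ ~ c₁ sin(πx/1.294) e^{2.285t} (exponential growth at rate −λ₁ ≈ 2.285).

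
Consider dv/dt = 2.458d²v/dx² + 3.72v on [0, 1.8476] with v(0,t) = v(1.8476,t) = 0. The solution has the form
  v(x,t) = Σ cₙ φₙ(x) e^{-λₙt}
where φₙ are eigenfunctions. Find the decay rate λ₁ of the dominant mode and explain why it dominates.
Eigenvalues: λₙ = 2.458n²π²/1.8476² - 3.72.
First three modes:
  n=1: λ₁ = 2.458π²/1.8476² - 3.72 ≈ 3.387
  n=2: λ₂ = 9.832π²/1.8476² - 3.72 ≈ 24.707
  n=3: λ₃ = 22.122π²/1.8476² - 3.72 ≈ 60.24
Since 2.458π²/1.8476² ≈ 7.107 > 3.72, all λₙ > 0.
The n=1 mode decays slowest → dominates as t → ∞.
Asymptotic: v ~ c₁ sin(πx/1.8476) e^{-λ₁t} with decay rate λ₁ ≈ 3.387.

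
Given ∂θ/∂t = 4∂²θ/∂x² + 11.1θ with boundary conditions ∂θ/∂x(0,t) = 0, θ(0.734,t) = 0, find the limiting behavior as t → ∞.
θ → 0. Diffusion dominates reaction (r=11.1 < κπ²/(4L²)≈18.32); solution decays.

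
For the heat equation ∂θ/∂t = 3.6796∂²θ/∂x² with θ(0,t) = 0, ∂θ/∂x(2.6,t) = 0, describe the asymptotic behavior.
θ → 0. Heat escapes through the Dirichlet boundary.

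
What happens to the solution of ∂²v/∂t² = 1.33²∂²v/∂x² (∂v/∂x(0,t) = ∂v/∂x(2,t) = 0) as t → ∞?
v oscillates about a mean that drifts linearly in t (generically unbounded; no decay). There is no damping, so the nonconstant modes persist as standing waves (energy conserved, no decay). But with Neumann conditions at both ends the constant mode has eigenvalue 0: the spatial mean M(t) of v satisfies M'' = 0, so M(t) = M(0) + M'(0)·t. Unless the initial velocity has zero mean (∫v_t(x,0)dx = 0), the solution grows linearly in t (unbounded, though not exponentially); if it does have zero mean, the solution stays bounded and simply oscillates.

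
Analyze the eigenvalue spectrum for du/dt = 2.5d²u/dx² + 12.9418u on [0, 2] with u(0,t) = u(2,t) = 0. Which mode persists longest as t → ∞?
Eigenvalues: λₙ = 2.5n²π²/2² - 12.9418.
First three modes:
  n=1: λ₁ = 2.5π²/2² - 12.9418 ≈ -6.773
  n=2: λ₂ = 10π²/2² - 12.9418 ≈ 11.732
  n=3: λ₃ = 22.5π²/2² - 12.9418 ≈ 42.575
Since 2.5π²/2² ≈ 6.169 < 12.9418, λ₁ < 0.
The n=1 mode grows fastest (−λₙ is largest for n=1) → dominates.
Asymptotic: u ~ c₁ sin(πx/2) e^{6.773t} (exponential growth at rate −λ₁ ≈ 6.773).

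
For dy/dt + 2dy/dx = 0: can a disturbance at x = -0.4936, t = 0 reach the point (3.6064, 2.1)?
No. Only data at x = -0.5936 affects (3.6064, 2.1). Advection has one-way propagation along characteristics.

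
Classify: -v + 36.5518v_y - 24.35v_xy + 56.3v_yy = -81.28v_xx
Rewriting in standard form: 81.28v_xx - 24.35v_xy + 56.3v_yy + 36.5518v_y - v = 0. Elliptic (discriminant = -17711.3335).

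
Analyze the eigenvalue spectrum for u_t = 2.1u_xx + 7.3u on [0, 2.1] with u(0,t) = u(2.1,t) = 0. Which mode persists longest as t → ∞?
Eigenvalues: λₙ = 2.1n²π²/2.1² - 7.3.
First three modes:
  n=1: λ₁ = 2.1π²/2.1² - 7.3 ≈ -2.6
  n=2: λ₂ = 8.4π²/2.1² - 7.3 ≈ 11.499
  n=3: λ₃ = 18.9π²/2.1² - 7.3 ≈ 34.998
Since 2.1π²/2.1² ≈ 4.7 < 7.3, λ₁ < 0.
The n=1 mode grows fastest (−λₙ is largest for n=1) → dominates.
Asymptotic: u ~ c₁ sin(πx/2.1) e^{2.6t} (exponential growth at rate −λ₁ ≈ 2.6).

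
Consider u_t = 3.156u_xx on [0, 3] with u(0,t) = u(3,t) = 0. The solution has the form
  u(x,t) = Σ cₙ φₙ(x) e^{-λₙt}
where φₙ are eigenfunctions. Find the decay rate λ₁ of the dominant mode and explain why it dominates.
Eigenvalues: λₙ = 3.156n²π²/3².
First three modes:
  n=1: λ₁ = 3.156π²/3² ≈ 3.461
  n=2: λ₂ = 12.624π²/3² ≈ 13.844 (4× faster decay)
  n=3: λ₃ = 28.404π²/3² ≈ 31.148 (9× faster decay)
As t → ∞, higher modes decay exponentially faster. The n=1 mode dominates: u ~ c₁ sin(πx/3) e^{-λ₁t}.
Decay rate: λ₁ = 3.156π²/3² ≈ 3.461.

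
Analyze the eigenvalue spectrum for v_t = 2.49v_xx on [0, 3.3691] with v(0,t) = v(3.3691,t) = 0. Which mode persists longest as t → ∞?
Eigenvalues: λₙ = 2.49n²π²/3.3691².
First three modes:
  n=1: λ₁ = 2.49π²/3.3691² ≈ 2.165
  n=2: λ₂ = 9.96π²/3.3691² ≈ 8.66 (4× faster decay)
  n=3: λ₃ = 22.41π²/3.3691² ≈ 19.486 (9× faster decay)
As t → ∞, higher modes decay exponentially faster. The n=1 mode dominates: v ~ c₁ sin(πx/3.3691) e^{-λ₁t}.
Decay rate: λ₁ = 2.49π²/3.3691² ≈ 2.165.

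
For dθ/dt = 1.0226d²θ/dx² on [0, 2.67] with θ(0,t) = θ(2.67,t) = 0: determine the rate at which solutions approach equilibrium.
Eigenvalues: λₙ = 1.0226n²π²/2.67².
First three modes:
  n=1: λ₁ = 1.0226π²/2.67² ≈ 1.416
  n=2: λ₂ = 4.0904π²/2.67² ≈ 5.663 (4× faster decay)
  n=3: λ₃ = 9.2034π²/2.67² ≈ 12.742 (9× faster decay)
As t → ∞, higher modes decay exponentially faster. The n=1 mode dominates: θ ~ c₁ sin(πx/2.67) e^{-λ₁t}.
Decay rate: λ₁ = 1.0226π²/2.67² ≈ 1.416.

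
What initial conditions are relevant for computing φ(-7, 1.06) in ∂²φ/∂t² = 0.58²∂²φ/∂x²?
Domain of dependence: [-7.6148, -6.3852]. Signals travel at speed 0.58, so data within |x - -7| ≤ 0.58·1.06 = 0.6148 can reach the point.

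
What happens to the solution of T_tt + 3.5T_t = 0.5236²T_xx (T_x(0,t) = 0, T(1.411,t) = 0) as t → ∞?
T → 0. Damping (γ=3.5) dissipates energy; oscillations decay exponentially.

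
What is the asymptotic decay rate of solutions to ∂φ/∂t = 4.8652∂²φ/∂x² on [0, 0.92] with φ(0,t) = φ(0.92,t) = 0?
Eigenvalues: λₙ = 4.8652n²π²/0.92².
First three modes:
  n=1: λ₁ = 4.8652π²/0.92² ≈ 56.732
  n=2: λ₂ = 19.4608π²/0.92² ≈ 226.926 (4× faster decay)
  n=3: λ₃ = 43.7868π²/0.92² ≈ 510.584 (9× faster decay)
As t → ∞, higher modes decay exponentially faster. The n=1 mode dominates: φ ~ c₁ sin(πx/0.92) e^{-λ₁t}.
Decay rate: λ₁ = 4.8652π²/0.92² ≈ 56.732.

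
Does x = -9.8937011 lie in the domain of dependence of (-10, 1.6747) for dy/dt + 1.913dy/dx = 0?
No. Only data at x = -13.2037011 affects (-10, 1.6747). Advection has one-way propagation along characteristics.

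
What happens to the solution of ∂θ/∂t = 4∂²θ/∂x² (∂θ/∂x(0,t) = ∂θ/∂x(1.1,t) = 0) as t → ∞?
θ → constant (steady state). Heat is conserved (no flux at boundaries); solution approaches the spatial average.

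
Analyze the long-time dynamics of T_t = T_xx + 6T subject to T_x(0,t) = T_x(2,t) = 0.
Long-time behavior: T grows unboundedly. With Neumann BCs the constant mode has diffusion eigenvalue 0, so any r > 0 makes it grow like e^(6t); solution grows exponentially.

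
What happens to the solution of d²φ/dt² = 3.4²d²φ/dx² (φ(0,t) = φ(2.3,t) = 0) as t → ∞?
φ oscillates (no decay). Energy is conserved; the solution oscillates indefinitely as standing waves.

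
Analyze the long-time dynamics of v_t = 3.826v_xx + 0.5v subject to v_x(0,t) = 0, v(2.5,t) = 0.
Long-time behavior: v → 0. Diffusion dominates reaction (r=0.5 < κπ²/(4L²)≈1.51); solution decays.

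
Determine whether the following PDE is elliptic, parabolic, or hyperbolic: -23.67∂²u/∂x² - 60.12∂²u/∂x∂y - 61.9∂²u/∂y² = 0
Coefficients: A = -23.67, B = -60.12, C = -61.9. B² - 4AC = -2246.2776, which is negative, so the equation is elliptic.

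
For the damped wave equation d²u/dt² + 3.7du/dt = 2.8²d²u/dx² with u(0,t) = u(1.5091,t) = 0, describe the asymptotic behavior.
u → 0. Damping (γ=3.7) dissipates energy; oscillations decay exponentially.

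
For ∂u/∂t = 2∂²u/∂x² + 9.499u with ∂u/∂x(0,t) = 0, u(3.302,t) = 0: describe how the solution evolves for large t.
u grows unboundedly. Reaction dominates diffusion (r=9.499 > κπ²/(4L²)≈0.45); solution grows exponentially.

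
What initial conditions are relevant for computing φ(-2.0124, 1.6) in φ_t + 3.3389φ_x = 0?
A single point: x = -7.35464. The characteristic through (-2.0124, 1.6) is x - 3.3389t = const, so x = -2.0124 - 3.3389·1.6 = -7.35464.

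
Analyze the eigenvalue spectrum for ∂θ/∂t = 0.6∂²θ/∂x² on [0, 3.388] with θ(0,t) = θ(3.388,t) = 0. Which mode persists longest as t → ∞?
Eigenvalues: λₙ = 0.6n²π²/3.388².
First three modes:
  n=1: λ₁ = 0.6π²/3.388² ≈ 0.516
  n=2: λ₂ = 2.4π²/3.388² ≈ 2.064 (4× faster decay)
  n=3: λ₃ = 5.4π²/3.388² ≈ 4.643 (9× faster decay)
As t → ∞, higher modes decay exponentially faster. The n=1 mode dominates: θ ~ c₁ sin(πx/3.388) e^{-λ₁t}.
Decay rate: λ₁ = 0.6π²/3.388² ≈ 0.516.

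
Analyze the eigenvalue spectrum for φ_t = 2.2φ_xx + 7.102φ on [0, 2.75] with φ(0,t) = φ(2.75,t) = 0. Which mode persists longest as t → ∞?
Eigenvalues: λₙ = 2.2n²π²/2.75² - 7.102.
First three modes:
  n=1: λ₁ = 2.2π²/2.75² - 7.102 ≈ -4.231
  n=2: λ₂ = 8.8π²/2.75² - 7.102 ≈ 4.383
  n=3: λ₃ = 19.8π²/2.75² - 7.102 ≈ 18.738
Since 2.2π²/2.75² ≈ 2.871 < 7.102, λ₁ < 0.
The n=1 mode grows fastest (−λₙ is largest for n=1) → dominates.
Asymptotic: φ ~ c₁ sin(πx/2.75) e^{4.231t} (exponential growth at rate −λ₁ ≈ 4.231).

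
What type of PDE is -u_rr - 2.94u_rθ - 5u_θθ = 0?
With A = -1, B = -2.94, C = -5, the discriminant is -11.3564. This is an elliptic PDE.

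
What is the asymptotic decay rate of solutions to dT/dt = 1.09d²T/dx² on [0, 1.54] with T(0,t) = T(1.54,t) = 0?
Eigenvalues: λₙ = 1.09n²π²/1.54².
First three modes:
  n=1: λ₁ = 1.09π²/1.54² ≈ 4.536
  n=2: λ₂ = 4.36π²/1.54² ≈ 18.144 (4× faster decay)
  n=3: λ₃ = 9.81π²/1.54² ≈ 40.825 (9× faster decay)
As t → ∞, higher modes decay exponentially faster. The n=1 mode dominates: T ~ c₁ sin(πx/1.54) e^{-λ₁t}.
Decay rate: λ₁ = 1.09π²/1.54² ≈ 4.536.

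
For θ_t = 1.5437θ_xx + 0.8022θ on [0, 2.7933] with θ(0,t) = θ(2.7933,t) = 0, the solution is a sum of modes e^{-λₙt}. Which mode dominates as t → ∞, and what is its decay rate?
Eigenvalues: λₙ = 1.5437n²π²/2.7933² - 0.8022.
First three modes:
  n=1: λ₁ = 1.5437π²/2.7933² - 0.8022 ≈ 1.15
  n=2: λ₂ = 6.1748π²/2.7933² - 0.8022 ≈ 7.008
  n=3: λ₃ = 13.8933π²/2.7933² - 0.8022 ≈ 16.772
Since 1.5437π²/2.7933² ≈ 1.953 > 0.8022, all λₙ > 0.
The n=1 mode decays slowest → dominates as t → ∞.
Asymptotic: θ ~ c₁ sin(πx/2.7933) e^{-λ₁t} with decay rate λ₁ ≈ 1.15.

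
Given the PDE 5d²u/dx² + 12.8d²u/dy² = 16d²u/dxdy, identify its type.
Rewriting in standard form: 5d²u/dx² - 16d²u/dxdy + 12.8d²u/dy² = 0. The second-order coefficients are A = 5, B = -16, C = 12.8. Since B² - 4AC = 0 = 0, this is a parabolic PDE.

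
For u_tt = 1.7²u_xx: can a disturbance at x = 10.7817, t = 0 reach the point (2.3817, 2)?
No. The domain of dependence is [-1.0183, 5.7817], and 10.7817 is outside this interval.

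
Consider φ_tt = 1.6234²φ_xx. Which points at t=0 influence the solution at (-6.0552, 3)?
Domain of dependence: [-10.9254, -1.185]. Signals travel at speed 1.6234, so data within |x - -6.0552| ≤ 1.6234·3 = 4.8702 can reach the point.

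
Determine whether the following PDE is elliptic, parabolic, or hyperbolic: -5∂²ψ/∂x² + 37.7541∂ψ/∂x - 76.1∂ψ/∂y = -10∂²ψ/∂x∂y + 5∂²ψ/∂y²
Rewriting in standard form: -5∂²ψ/∂x² + 10∂²ψ/∂x∂y - 5∂²ψ/∂y² + 37.7541∂ψ/∂x - 76.1∂ψ/∂y = 0. Coefficients: A = -5, B = 10, C = -5. B² - 4AC = 0, which is zero, so the equation is parabolic.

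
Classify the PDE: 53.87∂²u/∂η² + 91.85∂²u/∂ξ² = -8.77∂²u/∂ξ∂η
Rewriting in standard form: 91.85∂²u/∂ξ² + 8.77∂²u/∂ξ∂η + 53.87∂²u/∂η² = 0. A = 91.85, B = 8.77, C = 53.87. Discriminant B² - 4AC = -19714.9251. Since -19714.9251 < 0, elliptic.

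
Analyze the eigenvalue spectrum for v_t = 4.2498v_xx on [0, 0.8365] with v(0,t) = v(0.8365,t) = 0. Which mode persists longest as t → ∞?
Eigenvalues: λₙ = 4.2498n²π²/0.8365².
First three modes:
  n=1: λ₁ = 4.2498π²/0.8365² ≈ 59.943
  n=2: λ₂ = 16.9992π²/0.8365² ≈ 239.771 (4× faster decay)
  n=3: λ₃ = 38.2482π²/0.8365² ≈ 539.484 (9× faster decay)
As t → ∞, higher modes decay exponentially faster. The n=1 mode dominates: v ~ c₁ sin(πx/0.8365) e^{-λ₁t}.
Decay rate: λ₁ = 4.2498π²/0.8365² ≈ 59.943.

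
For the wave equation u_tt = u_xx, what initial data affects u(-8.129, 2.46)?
Domain of dependence: [-10.589, -5.669]. Signals travel at speed 1, so data within |x - -8.129| ≤ 1·2.46 = 2.46 can reach the point.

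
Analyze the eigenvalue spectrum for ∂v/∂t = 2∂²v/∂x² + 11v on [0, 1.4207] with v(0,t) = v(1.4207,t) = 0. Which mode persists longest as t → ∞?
Eigenvalues: λₙ = 2n²π²/1.4207² - 11.
First three modes:
  n=1: λ₁ = 2π²/1.4207² - 11 ≈ -1.22
  n=2: λ₂ = 8π²/1.4207² - 11 ≈ 28.119
  n=3: λ₃ = 18π²/1.4207² - 11 ≈ 77.017
Since 2π²/1.4207² ≈ 9.78 < 11, λ₁ < 0.
The n=1 mode grows fastest (−λₙ is largest for n=1) → dominates.
Asymptotic: v ~ c₁ sin(πx/1.4207) e^{1.22t} (exponential growth at rate −λ₁ ≈ 1.22).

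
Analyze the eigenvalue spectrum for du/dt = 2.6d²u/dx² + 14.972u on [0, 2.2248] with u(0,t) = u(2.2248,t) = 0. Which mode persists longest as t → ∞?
Eigenvalues: λₙ = 2.6n²π²/2.2248² - 14.972.
First three modes:
  n=1: λ₁ = 2.6π²/2.2248² - 14.972 ≈ -9.788
  n=2: λ₂ = 10.4π²/2.2248² - 14.972 ≈ 5.765
  n=3: λ₃ = 23.4π²/2.2248² - 14.972 ≈ 31.687
Since 2.6π²/2.2248² ≈ 5.184 < 14.972, λ₁ < 0.
The n=1 mode grows fastest (−λₙ is largest for n=1) → dominates.
Asymptotic: u ~ c₁ sin(πx/2.2248) e^{9.788t} (exponential growth at rate −λ₁ ≈ 9.788).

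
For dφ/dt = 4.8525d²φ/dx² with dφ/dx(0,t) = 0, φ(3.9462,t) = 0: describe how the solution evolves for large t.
φ → 0. Heat escapes through the Dirichlet boundary.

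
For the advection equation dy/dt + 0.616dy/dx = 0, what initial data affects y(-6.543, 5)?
A single point: x = -9.623. The characteristic through (-6.543, 5) is x - 0.616t = const, so x = -6.543 - 0.616·5 = -9.623.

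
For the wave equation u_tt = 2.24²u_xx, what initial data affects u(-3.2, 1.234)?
Domain of dependence: [-5.96416, -0.43584]. Signals travel at speed 2.24, so data within |x - -3.2| ≤ 2.24·1.234 = 2.76416 can reach the point.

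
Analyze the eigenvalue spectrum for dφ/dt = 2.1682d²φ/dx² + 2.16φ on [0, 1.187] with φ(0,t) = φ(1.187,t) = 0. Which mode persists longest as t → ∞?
Eigenvalues: λₙ = 2.1682n²π²/1.187² - 2.16.
First three modes:
  n=1: λ₁ = 2.1682π²/1.187² - 2.16 ≈ 13.028
  n=2: λ₂ = 8.6728π²/1.187² - 2.16 ≈ 58.592
  n=3: λ₃ = 19.5138π²/1.187² - 2.16 ≈ 134.531
Since 2.1682π²/1.187² ≈ 15.188 > 2.16, all λₙ > 0.
The n=1 mode decays slowest → dominates as t → ∞.
Asymptotic: φ ~ c₁ sin(πx/1.187) e^{-λ₁t} with decay rate λ₁ ≈ 13.028.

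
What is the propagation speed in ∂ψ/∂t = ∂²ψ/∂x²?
Infinite. The heat equation is parabolic, not hyperbolic, so disturbances propagate instantly.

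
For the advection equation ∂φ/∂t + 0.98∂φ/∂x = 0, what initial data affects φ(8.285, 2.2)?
A single point: x = 6.129. The characteristic through (8.285, 2.2) is x - 0.98t = const, so x = 8.285 - 0.98·2.2 = 6.129.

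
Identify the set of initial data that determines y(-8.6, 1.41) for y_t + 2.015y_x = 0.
A single point: x = -11.44115. The characteristic through (-8.6, 1.41) is x - 2.015t = const, so x = -8.6 - 2.015·1.41 = -11.44115.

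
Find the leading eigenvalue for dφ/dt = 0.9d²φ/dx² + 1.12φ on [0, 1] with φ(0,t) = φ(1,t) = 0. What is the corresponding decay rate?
Eigenvalues: λₙ = 0.9n²π²/1² - 1.12.
First three modes:
  n=1: λ₁ = 0.9π² - 1.12 ≈ 7.763
  n=2: λ₂ = 3.6π² - 1.12 ≈ 34.411
  n=3: λ₃ = 8.1π² - 1.12 ≈ 78.824
Since 0.9π² ≈ 8.883 > 1.12, all λₙ > 0.
The n=1 mode decays slowest → dominates as t → ∞.
Asymptotic: φ ~ c₁ sin(πx/1) e^{-λ₁t} with decay rate λ₁ ≈ 7.763.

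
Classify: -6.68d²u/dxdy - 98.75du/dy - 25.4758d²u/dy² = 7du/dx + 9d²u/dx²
Rewriting in standard form: -9d²u/dx² - 6.68d²u/dxdy - 25.4758d²u/dy² - 7du/dx - 98.75du/dy = 0. Elliptic (discriminant = -872.5064).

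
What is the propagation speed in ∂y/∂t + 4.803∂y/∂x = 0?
Speed = 4.803. Information travels along x - 4.803t = const (rightward).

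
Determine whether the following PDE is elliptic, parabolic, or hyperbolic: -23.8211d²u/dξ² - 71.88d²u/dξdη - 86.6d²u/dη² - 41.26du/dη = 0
Coefficients: A = -23.8211, B = -71.88, C = -86.6. B² - 4AC = -3084.89464, which is negative, so the equation is elliptic.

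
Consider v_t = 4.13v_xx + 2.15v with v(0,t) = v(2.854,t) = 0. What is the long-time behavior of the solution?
As t → ∞, v → 0. Diffusion dominates reaction (r=2.15 < κπ²/L²≈5); solution decays.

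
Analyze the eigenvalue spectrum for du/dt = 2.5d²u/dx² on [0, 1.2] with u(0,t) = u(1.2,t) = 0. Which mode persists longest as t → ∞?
Eigenvalues: λₙ = 2.5n²π²/1.2².
First three modes:
  n=1: λ₁ = 2.5π²/1.2² ≈ 17.135
  n=2: λ₂ = 10π²/1.2² ≈ 68.539 (4× faster decay)
  n=3: λ₃ = 22.5π²/1.2² ≈ 154.213 (9× faster decay)
As t → ∞, higher modes decay exponentially faster. The n=1 mode dominates: u ~ c₁ sin(πx/1.2) e^{-λ₁t}.
Decay rate: λ₁ = 2.5π²/1.2² ≈ 17.135.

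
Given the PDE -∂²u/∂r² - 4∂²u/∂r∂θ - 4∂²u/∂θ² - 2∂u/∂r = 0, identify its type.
The second-order coefficients are A = -1, B = -4, C = -4. Since B² - 4AC = 0 = 0, this is a parabolic PDE.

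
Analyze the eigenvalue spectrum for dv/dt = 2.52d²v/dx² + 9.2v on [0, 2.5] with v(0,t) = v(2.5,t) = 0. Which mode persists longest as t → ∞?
Eigenvalues: λₙ = 2.52n²π²/2.5² - 9.2.
First three modes:
  n=1: λ₁ = 2.52π²/2.5² - 9.2 ≈ -5.221
  n=2: λ₂ = 10.08π²/2.5² - 9.2 ≈ 6.718
  n=3: λ₃ = 22.68π²/2.5² - 9.2 ≈ 26.615
Since 2.52π²/2.5² ≈ 3.979 < 9.2, λ₁ < 0.
The n=1 mode grows fastest (−λₙ is largest for n=1) → dominates.
Asymptotic: v ~ c₁ sin(πx/2.5) e^{5.221t} (exponential growth at rate −λ₁ ≈ 5.221).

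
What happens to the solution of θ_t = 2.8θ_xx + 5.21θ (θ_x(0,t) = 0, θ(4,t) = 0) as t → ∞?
θ grows unboundedly. Reaction dominates diffusion (r=5.21 > κπ²/(4L²)≈0.43); solution grows exponentially.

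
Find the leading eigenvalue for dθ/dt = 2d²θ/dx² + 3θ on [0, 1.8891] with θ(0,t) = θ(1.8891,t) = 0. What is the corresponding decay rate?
Eigenvalues: λₙ = 2n²π²/1.8891² - 3.
First three modes:
  n=1: λ₁ = 2π²/1.8891² - 3 ≈ 2.531
  n=2: λ₂ = 8π²/1.8891² - 3 ≈ 19.125
  n=3: λ₃ = 18π²/1.8891² - 3 ≈ 46.781
Since 2π²/1.8891² ≈ 5.531 > 3, all λₙ > 0.
The n=1 mode decays slowest → dominates as t → ∞.
Asymptotic: θ ~ c₁ sin(πx/1.8891) e^{-λ₁t} with decay rate λ₁ ≈ 2.531.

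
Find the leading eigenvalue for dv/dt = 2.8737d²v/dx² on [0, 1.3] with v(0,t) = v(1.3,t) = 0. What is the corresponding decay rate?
Eigenvalues: λₙ = 2.8737n²π²/1.3².
First three modes:
  n=1: λ₁ = 2.8737π²/1.3² ≈ 16.782
  n=2: λ₂ = 11.4948π²/1.3² ≈ 67.13 (4× faster decay)
  n=3: λ₃ = 25.8633π²/1.3² ≈ 151.042 (9× faster decay)
As t → ∞, higher modes decay exponentially faster. The n=1 mode dominates: v ~ c₁ sin(πx/1.3) e^{-λ₁t}.
Decay rate: λ₁ = 2.8737π²/1.3² ≈ 16.782.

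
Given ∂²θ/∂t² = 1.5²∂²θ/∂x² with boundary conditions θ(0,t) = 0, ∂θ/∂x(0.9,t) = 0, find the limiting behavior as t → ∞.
θ oscillates (no decay). Energy is conserved; the solution oscillates indefinitely as standing waves.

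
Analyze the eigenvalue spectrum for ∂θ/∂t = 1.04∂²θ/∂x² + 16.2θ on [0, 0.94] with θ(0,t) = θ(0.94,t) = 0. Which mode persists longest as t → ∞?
Eigenvalues: λₙ = 1.04n²π²/0.94² - 16.2.
First three modes:
  n=1: λ₁ = 1.04π²/0.94² - 16.2 ≈ -4.583
  n=2: λ₂ = 4.16π²/0.94² - 16.2 ≈ 30.266
  n=3: λ₃ = 9.36π²/0.94² - 16.2 ≈ 88.349
Since 1.04π²/0.94² ≈ 11.617 < 16.2, λ₁ < 0.
The n=1 mode grows fastest (−λₙ is largest for n=1) → dominates.
Asymptotic: θ ~ c₁ sin(πx/0.94) e^{4.583t} (exponential growth at rate −λ₁ ≈ 4.583).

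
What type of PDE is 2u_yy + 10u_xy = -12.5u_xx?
Rewriting in standard form: 12.5u_xx + 10u_xy + 2u_yy = 0. With A = 12.5, B = 10, C = 2, the discriminant is 0. This is a parabolic PDE.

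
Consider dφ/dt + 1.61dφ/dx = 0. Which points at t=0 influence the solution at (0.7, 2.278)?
A single point: x = -2.96758. The characteristic through (0.7, 2.278) is x - 1.61t = const, so x = 0.7 - 1.61·2.278 = -2.96758.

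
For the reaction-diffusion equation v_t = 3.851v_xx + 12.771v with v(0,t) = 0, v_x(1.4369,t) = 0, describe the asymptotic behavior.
v grows unboundedly. Reaction dominates diffusion (r=12.771 > κπ²/(4L²)≈4.6); solution grows exponentially.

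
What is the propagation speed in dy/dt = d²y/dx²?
Infinite. The heat equation is parabolic, not hyperbolic, so disturbances propagate instantly.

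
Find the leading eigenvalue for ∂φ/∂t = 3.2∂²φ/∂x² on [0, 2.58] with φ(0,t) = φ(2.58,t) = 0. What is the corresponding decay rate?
Eigenvalues: λₙ = 3.2n²π²/2.58².
First three modes:
  n=1: λ₁ = 3.2π²/2.58² ≈ 4.745
  n=2: λ₂ = 12.8π²/2.58² ≈ 18.979 (4× faster decay)
  n=3: λ₃ = 28.8π²/2.58² ≈ 42.702 (9× faster decay)
As t → ∞, higher modes decay exponentially faster. The n=1 mode dominates: φ ~ c₁ sin(πx/2.58) e^{-λ₁t}.
Decay rate: λ₁ = 3.2π²/2.58² ≈ 4.745.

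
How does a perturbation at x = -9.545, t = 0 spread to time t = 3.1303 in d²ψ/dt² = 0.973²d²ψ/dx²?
Domain of influence: [-12.5907819, -6.4992181]. Data at x = -9.545 spreads outward at speed 0.973.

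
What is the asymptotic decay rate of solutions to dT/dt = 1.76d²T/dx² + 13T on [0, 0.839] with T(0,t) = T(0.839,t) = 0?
Eigenvalues: λₙ = 1.76n²π²/0.839² - 13.
First three modes:
  n=1: λ₁ = 1.76π²/0.839² - 13 ≈ 11.677
  n=2: λ₂ = 7.04π²/0.839² - 13 ≈ 85.707
  n=3: λ₃ = 15.84π²/0.839² - 13 ≈ 209.091
Since 1.76π²/0.839² ≈ 24.677 > 13, all λₙ > 0.
The n=1 mode decays slowest → dominates as t → ∞.
Asymptotic: T ~ c₁ sin(πx/0.839) e^{-λ₁t} with decay rate λ₁ ≈ 11.677.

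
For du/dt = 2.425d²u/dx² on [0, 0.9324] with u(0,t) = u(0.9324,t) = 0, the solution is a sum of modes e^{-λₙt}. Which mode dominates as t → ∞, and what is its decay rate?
Eigenvalues: λₙ = 2.425n²π²/0.9324².
First three modes:
  n=1: λ₁ = 2.425π²/0.9324² ≈ 27.53
  n=2: λ₂ = 9.7π²/0.9324² ≈ 110.12 (4× faster decay)
  n=3: λ₃ = 21.825π²/0.9324² ≈ 247.77 (9× faster decay)
As t → ∞, higher modes decay exponentially faster. The n=1 mode dominates: u ~ c₁ sin(πx/0.9324) e^{-λ₁t}.
Decay rate: λ₁ = 2.425π²/0.9324² ≈ 27.53.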